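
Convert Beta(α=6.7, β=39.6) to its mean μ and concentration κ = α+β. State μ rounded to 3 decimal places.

μ = 0.145, κ = 46.3

κ = α+β = 6.7+39.6 = 46.3; μ = α/κ = 6.7/46.3 = 0.145.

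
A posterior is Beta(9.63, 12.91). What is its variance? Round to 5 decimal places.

0.01040

μ = 9.63/22.54 = 0.427240; Var = μ(1−μ)/(α+β+1) = 0.2447060/23.54 = 0.01040.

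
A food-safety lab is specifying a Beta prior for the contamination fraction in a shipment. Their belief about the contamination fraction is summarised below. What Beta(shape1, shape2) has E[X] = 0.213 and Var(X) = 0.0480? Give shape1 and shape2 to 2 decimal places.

Write ν = shape1+shape2; then shape1 = μν and Var = μ(1−μ)/(ν+1).
ν = μ(1−μ)/Var − 1 = 0.167631/0.0480 − 1 = 2.4923.
shape1 = 0.213·2.4923 = 0.53, shape2 = 0.787·2.4923 = 1.96.

shape1 = 0.53, shape2 = 1.96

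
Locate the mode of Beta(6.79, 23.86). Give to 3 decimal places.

The density x^(α−1)(1−x)^(β−1) is maximised at (α−1)/(α+β−2) = 5.79/28.65 = 0.202.

0.202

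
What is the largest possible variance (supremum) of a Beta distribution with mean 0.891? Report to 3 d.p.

For fixed mean μ the Beta variance is μ(1−μ)/(α+β+1), increasing as α+β decreases.
Its least upper bound (not attained) is μ(1−μ) = 0.891·0.109 = 0.097.

0.097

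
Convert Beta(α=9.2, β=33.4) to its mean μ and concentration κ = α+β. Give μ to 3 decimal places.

κ = α+β = 9.2+33.4 = 42.6; μ = α/κ = 9.2/42.6 = 0.216.

μ = 0.216, κ = 42.6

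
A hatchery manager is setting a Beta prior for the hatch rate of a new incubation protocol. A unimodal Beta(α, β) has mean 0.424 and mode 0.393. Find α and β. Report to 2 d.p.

α = 2.93, β = 3.98

With s = α+β: μ = α/s and mode = (α−1)/(s−2). Eliminating α = μs,
μs − 1 = m(s−2) ⇒ s(μ−m) = 1−2m ⇒ s = 0.214/0.031 = 6.9032.
So α = μs = 2.93, β = (1−μ)s = 3.98.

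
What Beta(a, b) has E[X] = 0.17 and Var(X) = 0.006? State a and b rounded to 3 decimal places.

Write ν = a+b; then a = μν and Var = μ(1−μ)/(ν+1).
ν = μ(1−μ)/Var − 1 = 0.1411/0.006 − 1 = 22.5167.
a = 0.17·22.5167 = 3.828, b = 0.83·22.5167 = 18.689.

a = 3.828, b = 18.689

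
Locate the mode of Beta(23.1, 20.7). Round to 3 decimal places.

With α,β > 1, mode = (α−1)/(α+β−2) = 22.1/41.8 = 0.529.

0.529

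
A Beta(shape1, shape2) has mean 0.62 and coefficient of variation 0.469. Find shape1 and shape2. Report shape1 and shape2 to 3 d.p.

shape1 = 1.108, shape2 = 0.679

Var = (CV·μ)² = (0.469×0.62)² = 0.084553.
shape1+shape2 = μ(1−μ)/Var − 1 = 0.2356/0.084553 − 1 = 1.7864.
Thus shape1 = 0.62·1.7864 = 1.108 and shape2 = 0.38·1.7864 = 0.679.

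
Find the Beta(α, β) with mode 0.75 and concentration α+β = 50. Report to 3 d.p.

α = 37.000, β = 13.000

Mode = (α−1)/(κ−2) with κ = α+β, so α−1 = 0.75·48 = 36.000.
α = 37.000; β = κ − α = 13.000.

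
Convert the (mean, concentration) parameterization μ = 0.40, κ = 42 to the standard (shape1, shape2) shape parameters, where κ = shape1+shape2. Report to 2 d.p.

shape1 = 16.80, shape2 = 25.20

Split κ in proportion μ : (1−μ): shape1 = 0.40·42 = 16.80, shape2 = 42 − 16.80 = 25.20.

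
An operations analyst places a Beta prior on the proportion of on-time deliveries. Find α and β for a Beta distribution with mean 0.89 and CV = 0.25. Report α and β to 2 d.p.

α = 0.87, β = 0.11

Var = (CV·μ)² = (0.25×0.89)² = 0.049506.
α+β = μ(1−μ)/Var − 1 = 0.0979/0.049506 − 1 = 0.9775.
Thus α = 0.89·0.9775 = 0.87 and β = 0.11·0.9775 = 0.11.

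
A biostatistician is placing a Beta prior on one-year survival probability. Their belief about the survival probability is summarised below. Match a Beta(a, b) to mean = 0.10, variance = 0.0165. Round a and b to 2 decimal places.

a = 0.45, b = 4.01

Write ν = a+b; then a = μν and Var = μ(1−μ)/(ν+1).
ν = μ(1−μ)/Var − 1 = 0.0900/0.0165 − 1 = 4.4545.
a = 0.10·4.4545 = 0.45, b = 0.90·4.4545 = 4.01.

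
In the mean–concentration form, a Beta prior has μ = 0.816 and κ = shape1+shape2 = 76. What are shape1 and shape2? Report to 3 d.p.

shape1 = 62.016, shape2 = 13.984

shape1 = μκ = 0.816×76 = 62.016 and shape2 = (1−μ)κ = 0.184×76 = 13.984.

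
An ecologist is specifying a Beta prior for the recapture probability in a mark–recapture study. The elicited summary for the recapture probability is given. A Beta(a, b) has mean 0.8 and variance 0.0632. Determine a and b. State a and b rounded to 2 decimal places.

a = 1.23, b = 0.31

Let s = a+b. The Beta variance is μ(1−μ)/(s+1).
So s+1 = μ(1−μ)/σ² = (0.8×0.2)/0.0632 = 0.16/0.0632 = 2.5316, giving s = 1.5316.
Then a = μs = 0.8×1.5316 = 1.23 and b = (1−μ)s = 0.2×1.5316 = 0.31.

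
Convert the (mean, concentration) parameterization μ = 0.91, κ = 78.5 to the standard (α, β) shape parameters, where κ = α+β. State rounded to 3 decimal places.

α = 71.435, β = 7.065

Split κ in proportion μ : (1−μ): α = 0.91·78.5 = 71.435, β = 78.5 − 71.435 = 7.065.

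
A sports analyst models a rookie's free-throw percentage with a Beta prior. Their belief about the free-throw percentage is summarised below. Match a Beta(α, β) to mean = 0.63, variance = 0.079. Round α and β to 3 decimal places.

α = 1.229, β = 0.722

Let s = α+β. The Beta variance is μ(1−μ)/(s+1).
So s+1 = μ(1−μ)/σ² = (0.63×0.37)/0.079 = 0.2331/0.079 = 2.9506, giving s = 1.9506.
Then α = μs = 0.63×1.9506 = 1.229 and β = (1−μ)s = 0.37×1.9506 = 0.722.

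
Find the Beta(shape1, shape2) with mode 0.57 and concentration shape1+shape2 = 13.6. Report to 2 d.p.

shape1 = 7.61, shape2 = 5.99

For shape1,shape2>1 the mode is (shape1−1)/(shape1+shape2−2), so shape1 = mode·(κ−2)+1 = 0.57×11.6+1 = 7.61.
And shape2 = (1−mode)·(κ−2)+1 = 0.43×11.6+1 = 5.99.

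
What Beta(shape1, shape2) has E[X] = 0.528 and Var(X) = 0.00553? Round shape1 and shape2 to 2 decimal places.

By moment matching, shape1+shape2 = μ(1−μ)/σ² − 1 = (0.528·0.472)/0.00553 − 1 = 45.0662 − 1 = 44.0662.
Since shape1/(shape1+shape2) = μ, shape1 = 0.528·44.0662 = 23.27 and shape2 = 0.472·44.0662 = 20.80.

shape1 = 23.27, shape2 = 20.80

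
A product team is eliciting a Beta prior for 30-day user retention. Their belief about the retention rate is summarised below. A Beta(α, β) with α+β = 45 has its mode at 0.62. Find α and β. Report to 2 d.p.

α = 27.66, β = 17.34

For α,β>1 the mode is (α−1)/(α+β−2), so α = mode·(κ−2)+1 = 0.62×43+1 = 27.66.
And β = (1−mode)·(κ−2)+1 = 0.38×43+1 = 17.34.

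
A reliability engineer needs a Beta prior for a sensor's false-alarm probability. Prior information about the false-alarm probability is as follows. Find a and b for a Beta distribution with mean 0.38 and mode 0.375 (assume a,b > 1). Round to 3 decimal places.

a = 19.000, b = 31.000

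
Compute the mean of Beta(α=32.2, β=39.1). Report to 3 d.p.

The Beta mean is α/(α+β) = 32.2/(32.2+39.1) = 0.452.

0.452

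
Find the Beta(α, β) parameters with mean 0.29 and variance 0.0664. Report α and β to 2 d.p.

Let s = α+β. The Beta variance is μ(1−μ)/(s+1).
So s+1 = μ(1−μ)/σ² = (0.29×0.71)/0.0664 = 0.2059/0.0664 = 3.1009, giving s = 2.1009.
Then α = μs = 0.29×2.1009 = 0.61 and β = (1−μ)s = 0.71×2.1009 = 1.49.

α = 0.61, β = 1.49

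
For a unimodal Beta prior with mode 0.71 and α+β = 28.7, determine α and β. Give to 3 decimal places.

Mode = (α−1)/(κ−2) with κ = α+β, so α−1 = 0.71·26.7 = 18.957.
α = 19.957; β = κ − α = 8.743.

α = 19.957, β = 8.743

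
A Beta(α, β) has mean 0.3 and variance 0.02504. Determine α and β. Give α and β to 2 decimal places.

Let s = α+β. The Beta variance is μ(1−μ)/(s+1).
So s+1 = μ(1−μ)/σ² = (0.3×0.7)/0.02504 = 0.21/0.02504 = 8.3866, giving s = 7.3866.
Then α = μs = 0.3×7.3866 = 2.22 and β = (1−μ)s = 0.7×7.3866 = 5.17.

α = 2.22, β = 5.17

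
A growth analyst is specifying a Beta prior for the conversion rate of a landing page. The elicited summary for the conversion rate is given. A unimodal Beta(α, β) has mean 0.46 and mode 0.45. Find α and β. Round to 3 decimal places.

α = 4.600, β = 5.400

Let s = α+β. Mean gives α = μs = 0.46s; mode gives (α−1)/(s−2) = 0.45.
Substituting: 0.46s − 1 = 0.45(s−2) = 0.45s − 0.90, so 0.01s = 0.10 and s = 10.0000.
Then α = 0.46×10.0000 = 4.600 and β = s−α = 5.400.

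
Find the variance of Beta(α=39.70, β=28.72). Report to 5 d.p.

0.00351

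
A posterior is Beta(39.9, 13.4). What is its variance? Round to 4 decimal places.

0.0035

α+β = 53.3 and αβ = 534.66, so Var = αβ/[(α+β)²(α+β+1)] = 534.66/154260.327 = 0.0035.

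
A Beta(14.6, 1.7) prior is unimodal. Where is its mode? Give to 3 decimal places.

0.951

With α,β > 1, mode = (α−1)/(α+β−2) = 13.6/14.3 = 0.951.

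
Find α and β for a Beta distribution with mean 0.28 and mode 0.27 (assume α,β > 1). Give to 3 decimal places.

α = 12.880, β = 33.120

With s = α+β: μ = α/s and mode = (α−1)/(s−2). Eliminating α = μs,
μs − 1 = m(s−2) ⇒ s(μ−m) = 1−2m ⇒ s = 0.46/0.01 = 46.0000.
So α = μs = 12.880, β = (1−μ)s = 33.120.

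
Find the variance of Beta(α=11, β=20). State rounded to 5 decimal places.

α+β = 31 and αβ = 220, so Var = αβ/[(α+β)²(α+β+1)] = 220/30752 = 0.00715.

0.00715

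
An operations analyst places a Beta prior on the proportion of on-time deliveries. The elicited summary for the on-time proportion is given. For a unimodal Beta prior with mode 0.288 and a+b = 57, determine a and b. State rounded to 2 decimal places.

Mode = (a−1)/(κ−2) with κ = a+b, so a−1 = 0.288·55 = 15.84.
a = 16.84; b = κ − a = 40.16.

a = 16.84, b = 40.16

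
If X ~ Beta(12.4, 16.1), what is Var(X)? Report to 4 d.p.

μ = 12.4/28.5 = 0.435088; Var = μ(1−μ)/(α+β+1) = 0.2457864/29.5 = 0.0083.

0.0083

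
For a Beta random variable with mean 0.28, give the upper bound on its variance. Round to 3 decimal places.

0.202

For fixed mean μ the Beta variance is μ(1−μ)/(α+β+1), increasing as α+β decreases.
Its least upper bound (not attained) is μ(1−μ) = 0.28·0.72 = 0.202.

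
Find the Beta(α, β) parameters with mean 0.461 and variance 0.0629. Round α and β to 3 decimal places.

Write ν = α+β; then α = μν and Var = μ(1−μ)/(ν+1).
ν = μ(1−μ)/Var − 1 = 0.248479/0.0629 − 1 = 2.9504.
α = 0.461·2.9504 = 1.360, β = 0.539·2.9504 = 1.590.

α = 1.360, β = 1.590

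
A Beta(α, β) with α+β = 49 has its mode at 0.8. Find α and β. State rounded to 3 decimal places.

Since the density peak of Beta(α,β) is at (α−1)/(α+β−2),
α = 1 + 0.8(49−2) = 38.600 and β = 49 − 38.600 = 10.400.

α = 38.600, β = 10.400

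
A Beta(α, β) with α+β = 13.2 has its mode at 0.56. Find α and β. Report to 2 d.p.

Since the density peak of Beta(α,β) is at (α−1)/(α+β−2),
α = 1 + 0.56(13.2−2) = 7.27 and β = 13.2 − 7.27 = 5.93.

α = 7.27, β = 5.93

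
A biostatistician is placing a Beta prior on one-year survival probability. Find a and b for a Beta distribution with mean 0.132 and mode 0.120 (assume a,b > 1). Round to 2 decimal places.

a = 8.36, b = 54.97

With s = a+b: μ = a/s and mode = (a−1)/(s−2). Eliminating a = μs,
μs − 1 = m(s−2) ⇒ s(μ−m) = 1−2m ⇒ s = 0.760/0.012 = 63.3333.
So a = μs = 8.36, b = (1−μ)s = 54.97.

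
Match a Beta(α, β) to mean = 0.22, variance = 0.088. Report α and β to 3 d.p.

Write ν = α+β; then α = μν and Var = μ(1−μ)/(ν+1).
ν = μ(1−μ)/Var − 1 = 0.1716/0.088 − 1 = 0.9500.
α = 0.22·0.9500 = 0.209, β = 0.78·0.9500 = 0.741.

α = 0.209, β = 0.741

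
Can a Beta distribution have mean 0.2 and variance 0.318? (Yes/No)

No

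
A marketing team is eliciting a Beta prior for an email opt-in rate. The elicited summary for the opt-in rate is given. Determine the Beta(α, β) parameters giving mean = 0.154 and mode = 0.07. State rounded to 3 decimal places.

With s = α+β: μ = α/s and mode = (α−1)/(s−2). Eliminating α = μs,
μs − 1 = m(s−2) ⇒ s(μ−m) = 1−2m ⇒ s = 0.86/0.084 = 10.2381.
So α = μs = 1.577, β = (1−μ)s = 8.661.

α = 1.577, β = 8.661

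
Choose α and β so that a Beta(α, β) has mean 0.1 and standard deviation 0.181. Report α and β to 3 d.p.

α = 0.175, β = 1.572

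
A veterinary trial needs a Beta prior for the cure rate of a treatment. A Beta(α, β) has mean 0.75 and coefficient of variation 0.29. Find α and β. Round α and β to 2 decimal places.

α = 2.22, β = 0.74

σ = CV·μ = 0.29×0.75 = 0.21750, so σ² = 0.047306.
s+1 = μ(1−μ)/σ² = 0.1875/0.047306 = 3.9635, so s = α+β = 2.9635.
α = μs = 2.22, β = (1−μ)s = 0.74.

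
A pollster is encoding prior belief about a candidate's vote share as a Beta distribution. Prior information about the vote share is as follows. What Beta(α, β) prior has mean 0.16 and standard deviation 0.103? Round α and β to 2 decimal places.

α = 1.87, β = 9.80

Variance = 0.103² = 0.010609. The moment-matching identity α+β = μ(1−μ)/Var − 1 gives
α+β = 0.1344/0.010609 − 1 = 11.6685, so α = μ·11.6685 = 1.87 and β = (1−μ)·11.6685 = 9.80.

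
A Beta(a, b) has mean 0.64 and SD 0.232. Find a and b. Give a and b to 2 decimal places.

Variance = 0.232² = 0.053824. The moment-matching identity a+b = μ(1−μ)/Var − 1 gives
a+b = 0.2304/0.053824 − 1 = 3.2806, so a = μ·3.2806 = 2.10 and b = (1−μ)·3.2806 = 1.18.

a = 2.10, b = 1.18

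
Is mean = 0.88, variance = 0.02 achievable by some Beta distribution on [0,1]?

Yes

The Beta variance bound is σ² < μ(1−μ).
Here μ(1−μ) = 0.88×0.12 = 0.1056, and 0.02 < 0.1056.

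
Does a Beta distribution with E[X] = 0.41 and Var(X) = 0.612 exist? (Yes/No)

No

The Beta variance bound is σ² < μ(1−μ).
Here μ(1−μ) = 0.41×0.59 = 0.2419, and 0.612 ≥ 0.2419.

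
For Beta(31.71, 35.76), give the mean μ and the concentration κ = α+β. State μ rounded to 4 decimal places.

κ = α+β = 31.71+35.76 = 67.47; μ = α/κ = 31.71/67.47 = 0.4700.

μ = 0.4700, κ = 67.47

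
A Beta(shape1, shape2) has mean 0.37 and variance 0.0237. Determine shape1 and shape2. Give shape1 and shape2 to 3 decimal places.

shape1 = 3.269, shape2 = 5.566

Write ν = shape1+shape2; then shape1 = μν and Var = μ(1−μ)/(ν+1).
ν = μ(1−μ)/Var − 1 = 0.2331/0.0237 − 1 = 8.8354.
shape1 = 0.37·8.8354 = 3.269, shape2 = 0.63·8.8354 = 5.566.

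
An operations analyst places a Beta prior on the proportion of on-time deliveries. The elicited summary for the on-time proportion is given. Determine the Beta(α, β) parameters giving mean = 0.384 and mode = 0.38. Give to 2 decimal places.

Let s = α+β. Mean gives α = μs = 0.384s; mode gives (α−1)/(s−2) = 0.38.
Substituting: 0.384s − 1 = 0.38(s−2) = 0.38s − 0.76, so 0.004s = 0.24 and s = 60.0000.
Then α = 0.384×60.0000 = 23.04 and β = s−α = 36.96.

α = 23.04, β = 36.96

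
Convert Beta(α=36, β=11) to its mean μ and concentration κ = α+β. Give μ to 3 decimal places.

μ = 0.766, κ = 47

κ = α+β = 36+11 = 47; μ = α/κ = 36/47 = 0.766.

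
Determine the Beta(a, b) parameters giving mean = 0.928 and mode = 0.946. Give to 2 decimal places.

a = 45.99, b = 3.57

With s = a+b: μ = a/s and mode = (a−1)/(s−2). Eliminating a = μs,
μs − 1 = m(s−2) ⇒ s(μ−m) = 1−2m ⇒ s = -0.892/-0.018 = 49.5556.
So a = μs = 45.99, b = (1−μ)s = 3.57.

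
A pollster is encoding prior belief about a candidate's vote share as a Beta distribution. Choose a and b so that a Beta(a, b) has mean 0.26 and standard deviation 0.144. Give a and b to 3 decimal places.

Variance = 0.144² = 0.020736. The moment-matching identity a+b = μ(1−μ)/Var − 1 gives
a+b = 0.1924/0.020736 − 1 = 8.2785, so a = μ·8.2785 = 2.152 and b = (1−μ)·8.2785 = 6.126.

a = 2.152, b = 6.126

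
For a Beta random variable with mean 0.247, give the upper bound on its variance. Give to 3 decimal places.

Var = μ(1−μ)/(α+β+1), which approaches μ(1−μ) as α+β → 0.
So the supremum is μ(1−μ) = 0.247×0.753 = 0.186.

0.186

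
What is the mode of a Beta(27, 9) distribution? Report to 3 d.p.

With α,β > 1, mode = (α−1)/(α+β−2) = 26/34 = 0.765.

0.765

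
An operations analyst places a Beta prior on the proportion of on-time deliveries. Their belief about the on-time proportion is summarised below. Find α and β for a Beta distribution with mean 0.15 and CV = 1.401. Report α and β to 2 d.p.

α = 0.28, β = 1.60

σ = CV·μ = 1.401×0.15 = 0.21015, so σ² = 0.044163.
s+1 = μ(1−μ)/σ² = 0.1275/0.044163 = 2.8870, so s = α+β = 1.8870.
α = μs = 0.28, β = (1−μ)s = 1.60.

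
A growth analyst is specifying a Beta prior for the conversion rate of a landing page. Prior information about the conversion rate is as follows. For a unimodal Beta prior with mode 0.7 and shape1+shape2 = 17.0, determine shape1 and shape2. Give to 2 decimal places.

shape1 = 11.50, shape2 = 5.50

For shape1,shape2>1 the mode is (shape1−1)/(shape1+shape2−2), so shape1 = mode·(κ−2)+1 = 0.7×15.0+1 = 11.50.
And shape2 = (1−mode)·(κ−2)+1 = 0.3×15.0+1 = 5.50.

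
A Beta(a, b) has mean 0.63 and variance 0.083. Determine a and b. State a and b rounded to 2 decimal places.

a = 1.14, b = 0.67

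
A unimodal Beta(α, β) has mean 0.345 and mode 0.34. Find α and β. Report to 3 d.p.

α = 22.080, β = 41.920

Let s = α+β. Mean gives α = μs = 0.345s; mode gives (α−1)/(s−2) = 0.34.
Substituting: 0.345s − 1 = 0.34(s−2) = 0.34s − 0.68, so 0.005s = 0.32 and s = 64.0000.
Then α = 0.345×64.0000 = 22.080 and β = s−α = 41.920.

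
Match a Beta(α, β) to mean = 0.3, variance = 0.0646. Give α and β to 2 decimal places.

α = 0.68, β = 1.58

By moment matching, α+β = μ(1−μ)/σ² − 1 = (0.3·0.7)/0.0646 − 1 = 3.2508 − 1 = 2.2508.
Since α/(α+β) = μ, α = 0.3·2.2508 = 0.68 and β = 0.7·2.2508 = 1.58.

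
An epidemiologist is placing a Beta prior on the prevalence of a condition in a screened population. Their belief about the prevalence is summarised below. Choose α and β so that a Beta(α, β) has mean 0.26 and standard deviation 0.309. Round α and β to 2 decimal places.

α = 0.26, β = 0.75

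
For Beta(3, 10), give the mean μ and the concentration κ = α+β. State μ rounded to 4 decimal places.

κ = α+β = 3+10 = 13; μ = α/κ = 3/13 = 0.2308.

μ = 0.2308, κ = 13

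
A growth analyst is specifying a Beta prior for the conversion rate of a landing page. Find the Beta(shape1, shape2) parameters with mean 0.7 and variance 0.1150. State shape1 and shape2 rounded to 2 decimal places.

shape1 = 0.58, shape2 = 0.25

By moment matching, shape1+shape2 = μ(1−μ)/σ² − 1 = (0.7·0.3)/0.1150 − 1 = 1.8261 − 1 = 0.8261.
Since shape1/(shape1+shape2) = μ, shape1 = 0.7·0.8261 = 0.58 and shape2 = 0.3·0.8261 = 0.25.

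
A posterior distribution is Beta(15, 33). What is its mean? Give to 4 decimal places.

0.3125

E[X] = α/(α+β) = 15/48 = 0.3125.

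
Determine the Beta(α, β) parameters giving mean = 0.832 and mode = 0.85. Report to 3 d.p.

With s = α+β: μ = α/s and mode = (α−1)/(s−2). Eliminating α = μs,
μs − 1 = m(s−2) ⇒ s(μ−m) = 1−2m ⇒ s = -0.70/-0.018 = 38.8889.
So α = μs = 32.356, β = (1−μ)s = 6.533.

α = 32.356, β = 6.533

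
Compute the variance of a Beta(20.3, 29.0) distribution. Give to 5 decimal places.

0.00482

Var = αβ/[(α+β)²(α+β+1)] = (20.3×29.0)/(49.3²×50.3) = 588.70/122253.647 = 0.00482.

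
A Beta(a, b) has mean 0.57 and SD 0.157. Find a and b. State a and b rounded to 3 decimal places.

a = 5.098, b = 3.846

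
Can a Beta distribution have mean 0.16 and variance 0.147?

No

A Beta with mean μ has variance μ(1−μ)/(α+β+1) < μ(1−μ).
Here μ(1−μ) = 0.16×0.84 = 0.1344, and 0.147 ≥ 0.1344.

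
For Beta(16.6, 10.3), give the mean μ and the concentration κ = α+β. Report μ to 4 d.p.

κ = α+β = 16.6+10.3 = 26.9; μ = α/κ = 16.6/26.9 = 0.6171.

μ = 0.6171, κ = 26.9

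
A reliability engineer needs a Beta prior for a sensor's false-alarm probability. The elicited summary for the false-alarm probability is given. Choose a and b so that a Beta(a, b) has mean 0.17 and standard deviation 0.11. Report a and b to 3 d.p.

Variance = 0.11² = 0.0121. The moment-matching identity a+b = μ(1−μ)/Var − 1 gives
a+b = 0.1411/0.0121 − 1 = 10.6612, so a = μ·10.6612 = 1.812 and b = (1−μ)·10.6612 = 8.849.

a = 1.812, b = 8.849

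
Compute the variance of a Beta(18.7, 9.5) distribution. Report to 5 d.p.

0.00765

μ = 18.7/28.2 = 0.663121; Var = μ(1−μ)/(α+β+1) = 0.2233917/29.2 = 0.00765.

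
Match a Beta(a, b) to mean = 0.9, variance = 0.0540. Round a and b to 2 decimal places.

By moment matching, a+b = μ(1−μ)/σ² − 1 = (0.9·0.1)/0.0540 − 1 = 1.6667 − 1 = 0.6667.
Since a/(a+b) = μ, a = 0.9·0.6667 = 0.60 and b = 0.1·0.6667 = 0.07.

a = 0.60, b = 0.07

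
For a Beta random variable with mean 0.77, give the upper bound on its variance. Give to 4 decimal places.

0.1771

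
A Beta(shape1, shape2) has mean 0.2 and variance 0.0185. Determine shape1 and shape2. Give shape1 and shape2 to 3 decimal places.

shape1 = 1.530, shape2 = 6.119

Let s = shape1+shape2. The Beta variance is μ(1−μ)/(s+1).
So s+1 = μ(1−μ)/σ² = (0.2×0.8)/0.0185 = 0.16/0.0185 = 8.6486, giving s = 7.6486.
Then shape1 = μs = 0.2×7.6486 = 1.530 and shape2 = (1−μ)s = 0.8×7.6486 = 6.119.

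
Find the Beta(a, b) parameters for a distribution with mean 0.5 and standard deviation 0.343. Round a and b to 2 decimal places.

a = 0.56, b = 0.56

First σ² = 0.117649. Setting a = μn, b = (1−μ)n with n = a+b,
μ(1−μ)/(n+1) = 0.117649 ⇒ n+1 = 0.25/0.117649 = 2.1250 ⇒ n = 1.1250.
Hence a = 0.5×1.1250 = 0.56, b = 0.5×1.1250 = 0.56.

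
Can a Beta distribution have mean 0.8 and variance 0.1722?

For any Beta, Var(X) < E[X]·(1−E[X]).
Here μ(1−μ) = 0.8×0.2 = 0.16, and 0.1722 ≥ 0.16.

No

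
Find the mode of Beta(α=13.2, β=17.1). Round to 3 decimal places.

The density x^(α−1)(1−x)^(β−1) is maximised at (α−1)/(α+β−2) = 12.2/28.3 = 0.431.

0.431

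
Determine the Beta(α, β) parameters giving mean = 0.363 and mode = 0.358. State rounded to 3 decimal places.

α = 20.618, β = 36.182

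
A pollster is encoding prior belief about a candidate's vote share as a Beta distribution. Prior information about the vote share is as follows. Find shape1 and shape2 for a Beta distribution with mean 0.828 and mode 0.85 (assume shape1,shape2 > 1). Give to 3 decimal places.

Let s = shape1+shape2. Mean gives shape1 = μs = 0.828s; mode gives (shape1−1)/(s−2) = 0.85.
Substituting: 0.828s − 1 = 0.85(s−2) = 0.85s − 1.70, so -0.022s = -0.70 and s = 31.8182.
Then shape1 = 0.828×31.8182 = 26.345 and shape2 = s−shape1 = 5.473.

shape1 = 26.345, shape2 = 5.473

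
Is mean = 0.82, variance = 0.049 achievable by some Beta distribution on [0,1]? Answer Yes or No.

For any Beta, Var(X) < E[X]·(1−E[X]).
Here μ(1−μ) = 0.82×0.18 = 0.1476, and 0.049 < 0.1476.

Yes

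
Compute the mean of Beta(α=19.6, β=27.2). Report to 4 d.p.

The Beta mean is α/(α+β) = 19.6/(19.6+27.2) = 0.4188.

0.4188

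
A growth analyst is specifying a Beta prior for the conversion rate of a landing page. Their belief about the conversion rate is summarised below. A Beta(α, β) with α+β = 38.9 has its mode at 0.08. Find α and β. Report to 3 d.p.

α = 3.952, β = 34.948

Mode = (α−1)/(κ−2) with κ = α+β, so α−1 = 0.08·36.9 = 2.952.
α = 3.952; β = κ − α = 34.948.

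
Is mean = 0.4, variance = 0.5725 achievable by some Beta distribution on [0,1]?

No

A Beta with mean μ has variance μ(1−μ)/(α+β+1) < μ(1−μ).
Here μ(1−μ) = 0.4×0.6 = 0.24, and 0.5725 ≥ 0.24.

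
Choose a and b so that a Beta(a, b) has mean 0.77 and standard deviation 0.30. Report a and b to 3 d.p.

a = 0.745, b = 0.223

First σ² = 0.0900. Setting a = μn, b = (1−μ)n with n = a+b,
μ(1−μ)/(n+1) = 0.0900 ⇒ n+1 = 0.1771/0.0900 = 1.9678 ⇒ n = 0.9678.
Hence a = 0.77×0.9678 = 0.745, b = 0.23×0.9678 = 0.223.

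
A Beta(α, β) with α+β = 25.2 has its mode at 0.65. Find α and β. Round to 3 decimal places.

For α,β>1 the mode is (α−1)/(α+β−2), so α = mode·(κ−2)+1 = 0.65×23.2+1 = 16.080.
And β = (1−mode)·(κ−2)+1 = 0.35×23.2+1 = 9.120.

α = 16.080, β = 9.120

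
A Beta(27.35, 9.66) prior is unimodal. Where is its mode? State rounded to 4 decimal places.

The density x^(α−1)(1−x)^(β−1) is maximised at (α−1)/(α+β−2) = 26.35/35.01 = 0.7526.

0.7526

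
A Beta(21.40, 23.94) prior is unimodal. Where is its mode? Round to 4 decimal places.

The density x^(α−1)(1−x)^(β−1) is maximised at (α−1)/(α+β−2) = 20.40/43.34 = 0.4707.

0.4707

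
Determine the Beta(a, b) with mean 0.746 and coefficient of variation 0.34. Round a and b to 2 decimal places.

a = 1.45, b = 0.49

Var = (CV·μ)² = (0.34×0.746)² = 0.064333.
a+b = μ(1−μ)/Var − 1 = 0.189484/0.064333 − 1 = 1.9454.
Thus a = 0.746·1.9454 = 1.45 and b = 0.254·1.9454 = 0.49.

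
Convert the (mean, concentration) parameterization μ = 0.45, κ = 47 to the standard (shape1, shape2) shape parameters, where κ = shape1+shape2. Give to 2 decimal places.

shape1 = 21.15, shape2 = 25.85

Split κ in proportion μ : (1−μ): shape1 = 0.45·47 = 21.15, shape2 = 47 − 21.15 = 25.85.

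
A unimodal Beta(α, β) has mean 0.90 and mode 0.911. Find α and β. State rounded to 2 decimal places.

α = 67.25, β = 7.47

Let s = α+β. Mean gives α = μs = 0.90s; mode gives (α−1)/(s−2) = 0.911.
Substituting: 0.90s − 1 = 0.911(s−2) = 0.911s − 1.822, so -0.011s = -0.822 and s = 74.7273.
Then α = 0.90×74.7273 = 67.25 and β = s−α = 7.47.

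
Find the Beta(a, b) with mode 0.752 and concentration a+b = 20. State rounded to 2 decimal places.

a = 14.54, b = 5.46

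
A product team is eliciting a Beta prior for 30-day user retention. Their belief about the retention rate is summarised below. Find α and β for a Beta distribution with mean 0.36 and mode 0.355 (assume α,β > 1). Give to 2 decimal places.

Let s = α+β. Mean gives α = μs = 0.36s; mode gives (α−1)/(s−2) = 0.355.
Substituting: 0.36s − 1 = 0.355(s−2) = 0.355s − 0.710, so 0.005s = 0.290 and s = 58.0000.
Then α = 0.36×58.0000 = 20.88 and β = s−α = 37.12.

α = 20.88, β = 37.12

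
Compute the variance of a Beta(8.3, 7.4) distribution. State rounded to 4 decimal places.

Var = αβ/[(α+β)²(α+β+1)] = (8.3×7.4)/(15.7²×16.7) = 61.42/4116.383 = 0.0149.

0.0149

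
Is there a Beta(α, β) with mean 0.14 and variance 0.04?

Yes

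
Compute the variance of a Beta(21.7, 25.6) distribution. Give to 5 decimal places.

0.00514

μ = 21.7/47.3 = 0.458774; Var = μ(1−μ)/(α+β+1) = 0.2483004/48.3 = 0.00514.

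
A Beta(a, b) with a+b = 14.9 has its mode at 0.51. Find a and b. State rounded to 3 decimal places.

For a,b>1 the mode is (a−1)/(a+b−2), so a = mode·(κ−2)+1 = 0.51×12.9+1 = 7.579.
And b = (1−mode)·(κ−2)+1 = 0.49×12.9+1 = 7.321.

a = 7.579, b = 7.321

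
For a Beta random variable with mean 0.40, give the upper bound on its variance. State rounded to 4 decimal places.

0.2400

Var = μ(1−μ)/(α+β+1), which approaches μ(1−μ) as α+β → 0.
So the supremum is μ(1−μ) = 0.40×0.60 = 0.2400.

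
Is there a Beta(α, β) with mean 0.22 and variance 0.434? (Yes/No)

No

The Beta variance bound is σ² < μ(1−μ).
Here μ(1−μ) = 0.22×0.78 = 0.1716, and 0.434 ≥ 0.1716.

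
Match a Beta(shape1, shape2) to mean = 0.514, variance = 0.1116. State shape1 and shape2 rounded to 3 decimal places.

shape1 = 0.637, shape2 = 0.602

By moment matching, shape1+shape2 = μ(1−μ)/σ² − 1 = (0.514·0.486)/0.1116 − 1 = 2.2384 − 1 = 1.2384.
Since shape1/(shape1+shape2) = μ, shape1 = 0.514·1.2384 = 0.637 and shape2 = 0.486·1.2384 = 0.602.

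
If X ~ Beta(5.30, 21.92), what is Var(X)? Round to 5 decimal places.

0.00556

α+β = 27.22 and αβ = 116.1760, so Var = αβ/[(α+β)²(α+β+1)] = 116.1760/20908.999448 = 0.00556.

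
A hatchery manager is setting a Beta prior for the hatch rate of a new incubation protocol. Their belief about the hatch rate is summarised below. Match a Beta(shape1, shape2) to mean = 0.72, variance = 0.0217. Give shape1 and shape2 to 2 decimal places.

shape1 = 5.97, shape2 = 2.32

Write ν = shape1+shape2; then shape1 = μν and Var = μ(1−μ)/(ν+1).
ν = μ(1−μ)/Var − 1 = 0.2016/0.0217 − 1 = 8.2903.
shape1 = 0.72·8.2903 = 5.97, shape2 = 0.28·8.2903 = 2.32.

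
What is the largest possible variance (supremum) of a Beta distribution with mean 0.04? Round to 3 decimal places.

For fixed mean μ the Beta variance is μ(1−μ)/(α+β+1), increasing as α+β decreases.
Its least upper bound (not attained) is μ(1−μ) = 0.04·0.96 = 0.038.

0.038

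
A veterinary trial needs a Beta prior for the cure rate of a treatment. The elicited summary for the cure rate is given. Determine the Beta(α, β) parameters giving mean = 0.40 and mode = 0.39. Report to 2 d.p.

With s = α+β: μ = α/s and mode = (α−1)/(s−2). Eliminating α = μs,
μs − 1 = m(s−2) ⇒ s(μ−m) = 1−2m ⇒ s = 0.22/0.01 = 22.0000.
So α = μs = 8.80, β = (1−μ)s = 13.20.

α = 8.80, β = 13.20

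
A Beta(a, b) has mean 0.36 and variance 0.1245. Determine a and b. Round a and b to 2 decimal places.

Write ν = a+b; then a = μν and Var = μ(1−μ)/(ν+1).
ν = μ(1−μ)/Var − 1 = 0.2304/0.1245 − 1 = 0.8506.
a = 0.36·0.8506 = 0.31, b = 0.64·0.8506 = 0.54.

a = 0.31, b = 0.54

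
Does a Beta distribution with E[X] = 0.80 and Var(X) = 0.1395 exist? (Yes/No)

Yes

The Beta variance bound is σ² < μ(1−μ).
Here μ(1−μ) = 0.80×0.20 = 0.1600, and 0.1395 < 0.1600.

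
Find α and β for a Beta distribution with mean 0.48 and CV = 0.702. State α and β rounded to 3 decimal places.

α = 0.575, β = 0.623

σ = CV·μ = 0.702×0.48 = 0.33696, so σ² = 0.113542.
s+1 = μ(1−μ)/σ² = 0.2496/0.113542 = 2.1983, so s = α+β = 1.1983.
α = μs = 0.575, β = (1−μ)s = 0.623.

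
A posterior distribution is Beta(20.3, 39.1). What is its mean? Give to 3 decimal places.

E[X] = α/(α+β) = 20.3/59.4 = 0.342.

0.342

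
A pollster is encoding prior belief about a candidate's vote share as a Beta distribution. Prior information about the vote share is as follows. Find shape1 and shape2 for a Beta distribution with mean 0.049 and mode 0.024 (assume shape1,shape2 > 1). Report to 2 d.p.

shape1 = 1.87, shape2 = 36.21

Let s = shape1+shape2. Mean gives shape1 = μs = 0.049s; mode gives (shape1−1)/(s−2) = 0.024.
Substituting: 0.049s − 1 = 0.024(s−2) = 0.024s − 0.048, so 0.025s = 0.952 and s = 38.0800.
Then shape1 = 0.049×38.0800 = 1.87 and shape2 = s−shape1 = 36.21.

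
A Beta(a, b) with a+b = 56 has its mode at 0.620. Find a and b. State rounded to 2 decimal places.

Since the density peak of Beta(a,b) is at (a−1)/(a+b−2),
a = 1 + 0.620(56−2) = 34.48 and b = 56 − 34.48 = 21.52.

a = 34.48, b = 21.52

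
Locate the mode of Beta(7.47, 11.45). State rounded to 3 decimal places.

0.382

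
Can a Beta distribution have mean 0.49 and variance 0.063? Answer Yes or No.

The Beta variance bound is σ² < μ(1−μ).
Here μ(1−μ) = 0.49×0.51 = 0.2499, and 0.063 < 0.2499.

Yes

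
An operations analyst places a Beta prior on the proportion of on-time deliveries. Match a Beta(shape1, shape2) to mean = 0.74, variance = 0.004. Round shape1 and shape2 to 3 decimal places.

Let s = shape1+shape2. The Beta variance is μ(1−μ)/(s+1).
So s+1 = μ(1−μ)/σ² = (0.74×0.26)/0.004 = 0.1924/0.004 = 48.1000, giving s = 47.1000.
Then shape1 = μs = 0.74×47.1000 = 34.854 and shape2 = (1−μ)s = 0.26×47.1000 = 12.246.

shape1 = 34.854, shape2 = 12.246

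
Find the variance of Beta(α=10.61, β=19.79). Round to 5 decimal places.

μ = 10.61/30.40 = 0.349013; Var = μ(1−μ)/(α+β+1) = 0.2272030/31.40 = 0.00724.

0.00724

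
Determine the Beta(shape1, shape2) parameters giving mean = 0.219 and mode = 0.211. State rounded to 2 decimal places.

Let s = shape1+shape2. Mean gives shape1 = μs = 0.219s; mode gives (shape1−1)/(s−2) = 0.211.
Substituting: 0.219s − 1 = 0.211(s−2) = 0.211s − 0.422, so 0.008s = 0.578 and s = 72.2500.
Then shape1 = 0.219×72.2500 = 15.82 and shape2 = s−shape1 = 56.43.

shape1 = 15.82, shape2 = 56.43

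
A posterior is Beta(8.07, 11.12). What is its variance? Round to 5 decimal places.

μ = 8.07/19.19 = 0.420532; Var = μ(1−μ)/(α+β+1) = 0.2436848/20.19 = 0.01207.

0.01207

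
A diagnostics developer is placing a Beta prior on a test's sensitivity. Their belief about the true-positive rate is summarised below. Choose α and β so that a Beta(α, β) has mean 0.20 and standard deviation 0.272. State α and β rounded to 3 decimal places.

α = 0.233, β = 0.930

Variance = 0.272² = 0.073984. The moment-matching identity α+β = μ(1−μ)/Var − 1 gives
α+β = 0.1600/0.073984 − 1 = 1.1626, so α = μ·1.1626 = 0.233 and β = (1−μ)·1.1626 = 0.930.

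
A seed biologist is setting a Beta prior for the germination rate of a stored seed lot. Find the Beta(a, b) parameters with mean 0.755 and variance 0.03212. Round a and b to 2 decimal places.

a = 3.59, b = 1.17

Let s = a+b. The Beta variance is μ(1−μ)/(s+1).
So s+1 = μ(1−μ)/σ² = (0.755×0.245)/0.03212 = 0.184975/0.03212 = 5.7589, giving s = 4.7589.
Then a = μs = 0.755×4.7589 = 3.59 and b = (1−μ)s = 0.245×4.7589 = 1.17.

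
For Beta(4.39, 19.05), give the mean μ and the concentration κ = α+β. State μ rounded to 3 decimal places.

μ = 0.187, κ = 23.44

κ = α+β = 4.39+19.05 = 23.44; μ = α/κ = 4.39/23.44 = 0.187.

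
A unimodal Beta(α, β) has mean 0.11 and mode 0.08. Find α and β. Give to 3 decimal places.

Let s = α+β. Mean gives α = μs = 0.11s; mode gives (α−1)/(s−2) = 0.08.
Substituting: 0.11s − 1 = 0.08(s−2) = 0.08s − 0.16, so 0.03s = 0.84 and s = 28.0000.
Then α = 0.11×28.0000 = 3.080 and β = s−α = 24.920.

α = 3.080, β = 24.920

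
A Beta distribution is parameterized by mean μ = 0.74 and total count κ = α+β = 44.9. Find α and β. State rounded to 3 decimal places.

α = 33.226, β = 11.674

Split κ in proportion μ : (1−μ): α = 0.74·44.9 = 33.226, β = 44.9 − 33.226 = 11.674.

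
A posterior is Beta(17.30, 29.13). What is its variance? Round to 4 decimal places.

α+β = 46.43 and αβ = 503.9490, so Var = αβ/[(α+β)²(α+β+1)] = 503.9490/102246.980607 = 0.0049.

0.0049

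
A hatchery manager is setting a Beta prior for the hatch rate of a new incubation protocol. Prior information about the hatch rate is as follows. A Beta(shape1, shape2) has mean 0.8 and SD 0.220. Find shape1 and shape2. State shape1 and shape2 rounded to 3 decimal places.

shape1 = 1.845, shape2 = 0.461

Variance = 0.220² = 0.048400. The moment-matching identity shape1+shape2 = μ(1−μ)/Var − 1 gives
shape1+shape2 = 0.16/0.048400 − 1 = 2.3058, so shape1 = μ·2.3058 = 1.845 and shape2 = (1−μ)·2.3058 = 0.461.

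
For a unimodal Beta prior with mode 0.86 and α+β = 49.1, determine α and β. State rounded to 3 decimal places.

For α,β>1 the mode is (α−1)/(α+β−2), so α = mode·(κ−2)+1 = 0.86×47.1+1 = 41.506.
And β = (1−mode)·(κ−2)+1 = 0.14×47.1+1 = 7.594.

α = 41.506, β = 7.594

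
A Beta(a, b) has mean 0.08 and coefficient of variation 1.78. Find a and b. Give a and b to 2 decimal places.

a = 0.21, b = 2.42

Var = (CV·μ)² = (1.78×0.08)² = 0.020278.
a+b = μ(1−μ)/Var − 1 = 0.0736/0.020278 − 1 = 2.6296.
Thus a = 0.08·2.6296 = 0.21 and b = 0.92·2.6296 = 2.42.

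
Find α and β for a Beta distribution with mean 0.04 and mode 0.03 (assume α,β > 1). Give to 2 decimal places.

With s = α+β: μ = α/s and mode = (α−1)/(s−2). Eliminating α = μs,
μs − 1 = m(s−2) ⇒ s(μ−m) = 1−2m ⇒ s = 0.94/0.01 = 94.0000.
So α = μs = 3.76, β = (1−μ)s = 90.24.

α = 3.76, β = 90.24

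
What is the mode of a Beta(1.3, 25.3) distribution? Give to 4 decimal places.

0.0122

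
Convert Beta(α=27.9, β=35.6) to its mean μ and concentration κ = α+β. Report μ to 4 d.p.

κ = α+β = 27.9+35.6 = 63.5; μ = α/κ = 27.9/63.5 = 0.4394.

μ = 0.4394, κ = 63.5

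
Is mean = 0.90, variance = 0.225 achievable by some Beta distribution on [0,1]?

No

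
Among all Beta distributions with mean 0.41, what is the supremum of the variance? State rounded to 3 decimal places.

Var = μ(1−μ)/(α+β+1), which approaches μ(1−μ) as α+β → 0.
So the supremum is μ(1−μ) = 0.41×0.59 = 0.242.

0.242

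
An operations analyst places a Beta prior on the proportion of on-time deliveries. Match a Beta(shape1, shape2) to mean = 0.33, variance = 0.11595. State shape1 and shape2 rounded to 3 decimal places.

shape1 = 0.299, shape2 = 0.608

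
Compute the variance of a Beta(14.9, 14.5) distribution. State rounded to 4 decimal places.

Var = αβ/[(α+β)²(α+β+1)] = (14.9×14.5)/(29.4²×30.4) = 216.05/26276.544 = 0.0082.

0.0082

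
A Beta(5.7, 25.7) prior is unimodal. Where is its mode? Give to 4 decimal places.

0.1599

The density x^(α−1)(1−x)^(β−1) is maximised at (α−1)/(α+β−2) = 4.7/29.4 = 0.1599.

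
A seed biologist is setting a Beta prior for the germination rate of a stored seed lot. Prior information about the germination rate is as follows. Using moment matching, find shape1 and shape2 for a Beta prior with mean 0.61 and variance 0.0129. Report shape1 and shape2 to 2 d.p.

shape1 = 10.64, shape2 = 6.80

Let s = shape1+shape2. The Beta variance is μ(1−μ)/(s+1).
So s+1 = μ(1−μ)/σ² = (0.61×0.39)/0.0129 = 0.2379/0.0129 = 18.4419, giving s = 17.4419.
Then shape1 = μs = 0.61×17.4419 = 10.64 and shape2 = (1−μ)s = 0.39×17.4419 = 6.80.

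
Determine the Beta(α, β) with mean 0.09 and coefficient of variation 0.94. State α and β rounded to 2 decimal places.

σ = CV·μ = 0.94×0.09 = 0.08460, so σ² = 0.007157.
s+1 = μ(1−μ)/σ² = 0.0819/0.007157 = 11.4431, so s = α+β = 10.4431.
α = μs = 0.94, β = (1−μ)s = 9.50.

α = 0.94, β = 9.50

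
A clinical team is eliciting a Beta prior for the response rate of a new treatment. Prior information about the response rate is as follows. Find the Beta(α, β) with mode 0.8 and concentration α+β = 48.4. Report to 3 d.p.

α = 38.120, β = 10.280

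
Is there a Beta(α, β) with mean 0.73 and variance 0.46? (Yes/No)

No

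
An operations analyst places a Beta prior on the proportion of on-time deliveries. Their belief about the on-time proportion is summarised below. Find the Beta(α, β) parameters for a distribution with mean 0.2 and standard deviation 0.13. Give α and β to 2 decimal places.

α = 1.69, β = 6.77

First σ² = 0.0169. Setting α = μn, β = (1−μ)n with n = α+β,
μ(1−μ)/(n+1) = 0.0169 ⇒ n+1 = 0.16/0.0169 = 9.4675 ⇒ n = 8.4675.
Hence α = 0.2×8.4675 = 1.69, β = 0.8×8.4675 = 6.77.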